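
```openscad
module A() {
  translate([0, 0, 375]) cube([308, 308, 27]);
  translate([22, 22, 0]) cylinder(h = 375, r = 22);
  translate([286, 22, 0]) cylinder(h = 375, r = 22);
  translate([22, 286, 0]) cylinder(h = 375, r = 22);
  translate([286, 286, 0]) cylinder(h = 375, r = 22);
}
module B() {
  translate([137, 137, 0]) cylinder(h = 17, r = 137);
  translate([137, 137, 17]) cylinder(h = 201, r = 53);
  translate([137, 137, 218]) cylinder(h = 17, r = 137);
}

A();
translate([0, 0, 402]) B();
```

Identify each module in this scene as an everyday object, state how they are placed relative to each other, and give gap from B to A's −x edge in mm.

The spool's min-x is at 0; the stool's min-x is 0; gap = 0 mm.

A is a stool. B is a spool. The spool is on top of the stool. The gap from the spool to the stool's −x edge is 0 mm.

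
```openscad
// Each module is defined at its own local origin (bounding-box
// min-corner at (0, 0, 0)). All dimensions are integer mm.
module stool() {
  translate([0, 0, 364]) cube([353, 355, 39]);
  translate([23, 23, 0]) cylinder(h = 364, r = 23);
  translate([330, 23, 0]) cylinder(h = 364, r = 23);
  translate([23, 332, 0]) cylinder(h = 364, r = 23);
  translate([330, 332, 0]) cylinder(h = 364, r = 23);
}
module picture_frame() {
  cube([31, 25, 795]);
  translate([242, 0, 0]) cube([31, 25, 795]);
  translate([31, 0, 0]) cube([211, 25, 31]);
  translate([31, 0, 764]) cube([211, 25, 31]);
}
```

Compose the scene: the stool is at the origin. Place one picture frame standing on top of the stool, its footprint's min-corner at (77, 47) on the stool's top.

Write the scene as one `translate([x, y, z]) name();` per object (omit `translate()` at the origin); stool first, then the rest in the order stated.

stool();
translate([77, 47, 403]) picture_frame();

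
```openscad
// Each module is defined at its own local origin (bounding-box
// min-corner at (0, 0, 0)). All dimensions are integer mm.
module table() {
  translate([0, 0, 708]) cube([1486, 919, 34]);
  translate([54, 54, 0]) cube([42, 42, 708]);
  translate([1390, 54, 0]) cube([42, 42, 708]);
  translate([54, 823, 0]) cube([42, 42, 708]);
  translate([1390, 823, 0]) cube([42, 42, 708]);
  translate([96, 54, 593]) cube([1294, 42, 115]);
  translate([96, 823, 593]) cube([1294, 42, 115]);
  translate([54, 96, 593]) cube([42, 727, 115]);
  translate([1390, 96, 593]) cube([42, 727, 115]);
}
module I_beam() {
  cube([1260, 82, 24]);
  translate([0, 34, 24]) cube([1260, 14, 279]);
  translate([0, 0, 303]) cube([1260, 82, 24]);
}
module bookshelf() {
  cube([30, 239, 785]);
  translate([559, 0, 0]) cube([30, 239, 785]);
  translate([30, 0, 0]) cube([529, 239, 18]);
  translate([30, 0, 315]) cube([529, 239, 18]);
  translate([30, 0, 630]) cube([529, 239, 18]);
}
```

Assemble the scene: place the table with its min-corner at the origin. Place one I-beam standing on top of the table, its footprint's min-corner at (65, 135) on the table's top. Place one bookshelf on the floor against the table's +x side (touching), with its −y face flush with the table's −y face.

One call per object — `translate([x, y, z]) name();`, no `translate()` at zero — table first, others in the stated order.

table();
translate([65, 135, 742]) I_beam();
translate([1486, 0, 0]) bookshelf();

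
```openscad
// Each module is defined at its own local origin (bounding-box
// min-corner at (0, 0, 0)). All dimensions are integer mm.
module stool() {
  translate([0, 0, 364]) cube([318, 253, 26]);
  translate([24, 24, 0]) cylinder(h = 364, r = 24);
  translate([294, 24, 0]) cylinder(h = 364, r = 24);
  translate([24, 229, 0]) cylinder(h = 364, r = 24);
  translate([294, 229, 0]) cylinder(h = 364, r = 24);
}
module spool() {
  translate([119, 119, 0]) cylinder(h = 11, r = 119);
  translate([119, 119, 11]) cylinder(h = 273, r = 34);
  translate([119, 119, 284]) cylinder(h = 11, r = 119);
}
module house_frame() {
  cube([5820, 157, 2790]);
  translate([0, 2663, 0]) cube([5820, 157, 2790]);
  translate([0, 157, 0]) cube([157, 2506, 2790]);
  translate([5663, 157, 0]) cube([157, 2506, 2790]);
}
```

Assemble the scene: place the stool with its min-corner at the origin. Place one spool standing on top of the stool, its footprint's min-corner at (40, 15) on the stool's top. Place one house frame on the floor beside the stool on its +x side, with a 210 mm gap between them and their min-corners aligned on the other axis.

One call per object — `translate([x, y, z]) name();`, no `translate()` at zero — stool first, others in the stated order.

stool();
translate([40, 15, 390]) spool();
translate([528, 0, 0]) house_frame();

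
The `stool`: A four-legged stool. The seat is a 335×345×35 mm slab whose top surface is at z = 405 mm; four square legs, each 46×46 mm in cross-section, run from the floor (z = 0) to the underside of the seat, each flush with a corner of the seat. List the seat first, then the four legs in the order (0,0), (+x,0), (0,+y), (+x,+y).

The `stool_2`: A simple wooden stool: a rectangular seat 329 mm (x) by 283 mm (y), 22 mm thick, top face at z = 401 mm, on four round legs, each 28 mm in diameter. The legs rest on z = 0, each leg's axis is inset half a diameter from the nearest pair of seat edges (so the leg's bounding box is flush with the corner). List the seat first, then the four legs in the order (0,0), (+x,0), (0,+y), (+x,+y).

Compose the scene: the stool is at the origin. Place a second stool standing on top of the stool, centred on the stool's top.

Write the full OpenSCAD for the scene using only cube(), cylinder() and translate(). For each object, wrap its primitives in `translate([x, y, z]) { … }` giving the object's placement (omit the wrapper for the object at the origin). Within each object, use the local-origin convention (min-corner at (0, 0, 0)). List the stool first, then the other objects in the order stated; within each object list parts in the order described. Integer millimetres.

translate([0, 0, 370]) cube([335, 345, 35]);
cube([46, 46, 370]);
translate([289, 0, 0]) cube([46, 46, 370]);
translate([0, 299, 0]) cube([46, 46, 370]);
translate([289, 299, 0]) cube([46, 46, 370]);
translate([3, 31, 405]) {
  translate([0, 0, 379]) cube([329, 283, 22]);
  translate([14, 14, 0]) cylinder(h = 379, r = 14);
  translate([315, 14, 0]) cylinder(h = 379, r = 14);
  translate([14, 269, 0]) cylinder(h = 379, r = 14);
  translate([315, 269, 0]) cylinder(h = 379, r = 14);
}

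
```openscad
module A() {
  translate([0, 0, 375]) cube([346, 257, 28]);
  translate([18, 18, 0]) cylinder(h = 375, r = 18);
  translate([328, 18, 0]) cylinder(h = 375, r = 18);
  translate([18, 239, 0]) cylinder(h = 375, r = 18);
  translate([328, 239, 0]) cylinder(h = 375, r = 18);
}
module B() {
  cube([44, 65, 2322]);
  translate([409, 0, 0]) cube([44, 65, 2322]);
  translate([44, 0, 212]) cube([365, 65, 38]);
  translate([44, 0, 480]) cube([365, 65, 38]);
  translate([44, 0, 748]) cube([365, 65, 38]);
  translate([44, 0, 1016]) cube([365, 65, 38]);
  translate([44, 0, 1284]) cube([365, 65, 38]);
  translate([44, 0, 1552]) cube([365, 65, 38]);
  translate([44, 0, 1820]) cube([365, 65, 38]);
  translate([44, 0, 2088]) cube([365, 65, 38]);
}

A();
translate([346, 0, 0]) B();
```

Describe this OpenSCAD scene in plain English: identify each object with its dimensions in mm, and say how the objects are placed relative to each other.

A is a four-legged stool. The seat is 346×257 mm, 28 mm thick, top at z = 403 mm. It stands on four round legs, each 36 mm in diameter, from z = 0 to the seat underside, each leg's axis is inset half a diameter from the nearest pair of seat edges (so the leg's bounding box is flush with the corner).

B is a straight ladder. Two 44×65 mm vertical rails, 2322 mm tall, stand 453 mm apart (outside-to-outside) with their front faces coplanar on the −y side. 8 rungs, each 65 mm deep and 38 mm tall, span between the inner faces of the rails, front faces flush with the rails. The lowest rung's underside is at z = 212 mm and rungs are spaced 268 mm apart (underside to underside).

The ladder is against the stool's +x side, with their −y faces flush.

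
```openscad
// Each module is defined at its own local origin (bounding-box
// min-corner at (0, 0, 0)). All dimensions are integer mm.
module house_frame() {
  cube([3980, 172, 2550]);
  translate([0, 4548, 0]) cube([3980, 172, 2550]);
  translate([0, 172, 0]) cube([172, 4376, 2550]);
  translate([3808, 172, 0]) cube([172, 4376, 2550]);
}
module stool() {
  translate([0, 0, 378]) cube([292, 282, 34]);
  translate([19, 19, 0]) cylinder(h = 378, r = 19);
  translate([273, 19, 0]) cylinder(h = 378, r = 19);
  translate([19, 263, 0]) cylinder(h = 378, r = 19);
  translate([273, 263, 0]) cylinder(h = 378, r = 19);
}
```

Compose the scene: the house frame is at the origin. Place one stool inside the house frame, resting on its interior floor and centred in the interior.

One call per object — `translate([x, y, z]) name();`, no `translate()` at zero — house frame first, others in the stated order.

house_frame();
translate([1844, 2219, 0]) stool();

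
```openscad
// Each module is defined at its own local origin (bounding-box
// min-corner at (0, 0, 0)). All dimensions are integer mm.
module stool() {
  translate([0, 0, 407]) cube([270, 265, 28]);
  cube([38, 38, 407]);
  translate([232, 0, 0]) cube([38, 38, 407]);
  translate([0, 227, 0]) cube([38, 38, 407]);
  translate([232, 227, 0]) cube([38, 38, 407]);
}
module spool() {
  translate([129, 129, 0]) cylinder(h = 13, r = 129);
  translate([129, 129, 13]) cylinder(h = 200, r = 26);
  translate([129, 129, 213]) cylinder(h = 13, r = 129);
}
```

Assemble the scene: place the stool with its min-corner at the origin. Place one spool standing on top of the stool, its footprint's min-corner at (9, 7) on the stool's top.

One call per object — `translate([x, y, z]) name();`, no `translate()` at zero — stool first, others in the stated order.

stool();
translate([9, 7, 435]) spool();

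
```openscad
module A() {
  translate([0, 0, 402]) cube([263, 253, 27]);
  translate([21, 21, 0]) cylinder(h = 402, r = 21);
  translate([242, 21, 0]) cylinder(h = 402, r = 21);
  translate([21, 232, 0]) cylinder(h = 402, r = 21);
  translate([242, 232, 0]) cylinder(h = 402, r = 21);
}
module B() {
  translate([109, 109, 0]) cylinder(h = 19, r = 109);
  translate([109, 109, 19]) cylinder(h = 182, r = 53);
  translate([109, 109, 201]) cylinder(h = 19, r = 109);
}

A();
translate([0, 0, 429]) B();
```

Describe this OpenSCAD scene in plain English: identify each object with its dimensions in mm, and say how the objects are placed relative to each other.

A is a four-legged stool. The seat is a 263×253×27 mm slab whose top surface is at z = 429 mm; four round legs, each 42 mm in diameter, run from the floor (z = 0) to the underside of the seat, each leg's axis is inset half a diameter from the nearest pair of seat edges (so the leg's bounding box is flush with the corner).

B is a spool: two coaxial disc flanges of radius 109 mm and thickness 19 mm, joined by a core cylinder of radius 53 mm and height 182 mm. The lower flange rests on z = 0 and the three cylinders share a vertical axis.

The spool is on top of the stool.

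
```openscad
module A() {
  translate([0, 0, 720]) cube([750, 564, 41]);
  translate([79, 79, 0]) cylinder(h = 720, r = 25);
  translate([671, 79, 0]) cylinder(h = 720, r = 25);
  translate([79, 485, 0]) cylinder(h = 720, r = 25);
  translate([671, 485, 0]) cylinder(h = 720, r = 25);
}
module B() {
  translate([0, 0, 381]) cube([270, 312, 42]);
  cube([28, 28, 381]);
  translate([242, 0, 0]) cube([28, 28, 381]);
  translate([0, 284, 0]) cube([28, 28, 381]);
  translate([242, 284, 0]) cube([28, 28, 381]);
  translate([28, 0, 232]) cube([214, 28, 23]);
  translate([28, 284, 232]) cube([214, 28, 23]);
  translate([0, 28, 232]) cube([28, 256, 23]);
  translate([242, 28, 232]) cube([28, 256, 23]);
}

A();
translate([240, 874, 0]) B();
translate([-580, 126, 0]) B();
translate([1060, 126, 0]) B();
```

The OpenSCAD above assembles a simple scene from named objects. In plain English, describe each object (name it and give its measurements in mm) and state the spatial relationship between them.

A is a table with a 750×564 mm rectangular top, 41 mm thick, top surface at z = 761 mm, supported by four round legs of 50 mm diameter, each leg's bounding box inset 54 mm from the nearest pair of top edges, running from the floor.

B is a simple wooden stool: a rectangular seat 270 mm (x) by 312 mm (y), 42 mm thick, top face at z = 423 mm, on four square legs, each 28×28 mm in cross-section. The legs rest on z = 0, each flush with a corner of the seat. Four stretchers, 28 mm wide and 23 mm tall, connect adjacent legs with their undersides at z = 232 mm, each running between the inner faces of the legs it joins and aligned with the legs' outer faces on the other axis.

Three stools sit around the table at the +y, −x, +x sides.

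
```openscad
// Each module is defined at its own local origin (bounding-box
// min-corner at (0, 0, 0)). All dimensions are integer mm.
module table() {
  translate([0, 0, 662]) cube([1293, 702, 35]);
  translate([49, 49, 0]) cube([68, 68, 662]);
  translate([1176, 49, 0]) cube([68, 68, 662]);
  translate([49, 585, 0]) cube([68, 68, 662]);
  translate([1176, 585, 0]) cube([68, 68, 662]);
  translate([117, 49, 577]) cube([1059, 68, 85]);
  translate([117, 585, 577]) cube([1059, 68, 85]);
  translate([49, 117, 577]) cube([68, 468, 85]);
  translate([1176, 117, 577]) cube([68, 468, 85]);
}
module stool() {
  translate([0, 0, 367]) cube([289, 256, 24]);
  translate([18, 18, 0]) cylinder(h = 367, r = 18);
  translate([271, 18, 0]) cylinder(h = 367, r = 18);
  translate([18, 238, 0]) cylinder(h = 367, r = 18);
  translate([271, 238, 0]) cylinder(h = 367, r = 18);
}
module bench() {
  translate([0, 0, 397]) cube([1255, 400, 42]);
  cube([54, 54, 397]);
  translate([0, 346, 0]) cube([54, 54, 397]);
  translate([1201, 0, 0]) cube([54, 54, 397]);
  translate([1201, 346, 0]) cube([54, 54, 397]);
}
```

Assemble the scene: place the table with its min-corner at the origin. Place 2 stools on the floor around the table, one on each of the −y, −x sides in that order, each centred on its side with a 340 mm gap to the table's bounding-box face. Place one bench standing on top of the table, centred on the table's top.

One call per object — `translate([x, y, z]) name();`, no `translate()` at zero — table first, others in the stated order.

table();
translate([502, -596, 0]) stool();
translate([-629, 223, 0]) stool();
translate([19, 151, 697]) bench();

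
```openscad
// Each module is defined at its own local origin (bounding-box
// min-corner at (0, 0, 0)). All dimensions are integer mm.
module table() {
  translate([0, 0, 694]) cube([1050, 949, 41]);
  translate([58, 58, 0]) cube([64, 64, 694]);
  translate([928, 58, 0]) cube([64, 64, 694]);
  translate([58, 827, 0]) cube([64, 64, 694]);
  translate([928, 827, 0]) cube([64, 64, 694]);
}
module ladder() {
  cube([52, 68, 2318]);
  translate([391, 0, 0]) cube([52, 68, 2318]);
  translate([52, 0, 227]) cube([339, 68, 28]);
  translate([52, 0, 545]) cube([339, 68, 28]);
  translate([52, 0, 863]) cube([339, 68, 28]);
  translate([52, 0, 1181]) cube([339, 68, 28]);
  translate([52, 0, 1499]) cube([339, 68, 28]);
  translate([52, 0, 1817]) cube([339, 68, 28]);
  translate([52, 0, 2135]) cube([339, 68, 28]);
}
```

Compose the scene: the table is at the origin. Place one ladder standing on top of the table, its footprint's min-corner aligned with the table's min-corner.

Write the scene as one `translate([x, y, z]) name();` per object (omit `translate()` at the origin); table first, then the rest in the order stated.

table();
translate([0, 0, 735]) ladder();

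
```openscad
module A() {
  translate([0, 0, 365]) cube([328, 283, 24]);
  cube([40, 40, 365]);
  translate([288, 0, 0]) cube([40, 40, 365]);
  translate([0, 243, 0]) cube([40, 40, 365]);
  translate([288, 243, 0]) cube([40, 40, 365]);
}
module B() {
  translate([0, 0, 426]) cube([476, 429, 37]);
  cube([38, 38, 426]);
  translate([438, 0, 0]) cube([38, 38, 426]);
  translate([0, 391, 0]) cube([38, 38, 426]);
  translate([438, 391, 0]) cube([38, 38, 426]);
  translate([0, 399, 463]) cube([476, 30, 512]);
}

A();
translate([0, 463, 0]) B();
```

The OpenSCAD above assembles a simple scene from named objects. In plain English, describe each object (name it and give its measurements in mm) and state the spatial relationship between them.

A is a four-legged stool. The seat is a 328×283×24 mm slab whose top surface is at z = 389 mm; four square legs, each 40×40 mm in cross-section, run from the floor (z = 0) to the underside of the seat, each flush with a corner of the seat.

B is a chair. The seat is a 476×429×37 mm slab with its top at z = 463 mm, on four 38×38 mm corner legs (flush with the seat edges, standing on z = 0). A flat backrest 30 mm thick, 512 mm tall, spans the full seat width and rises from the seat top along its +y edge, rear face flush with the rear of the seat.

The chair is on the floor beside the stool on its +y side.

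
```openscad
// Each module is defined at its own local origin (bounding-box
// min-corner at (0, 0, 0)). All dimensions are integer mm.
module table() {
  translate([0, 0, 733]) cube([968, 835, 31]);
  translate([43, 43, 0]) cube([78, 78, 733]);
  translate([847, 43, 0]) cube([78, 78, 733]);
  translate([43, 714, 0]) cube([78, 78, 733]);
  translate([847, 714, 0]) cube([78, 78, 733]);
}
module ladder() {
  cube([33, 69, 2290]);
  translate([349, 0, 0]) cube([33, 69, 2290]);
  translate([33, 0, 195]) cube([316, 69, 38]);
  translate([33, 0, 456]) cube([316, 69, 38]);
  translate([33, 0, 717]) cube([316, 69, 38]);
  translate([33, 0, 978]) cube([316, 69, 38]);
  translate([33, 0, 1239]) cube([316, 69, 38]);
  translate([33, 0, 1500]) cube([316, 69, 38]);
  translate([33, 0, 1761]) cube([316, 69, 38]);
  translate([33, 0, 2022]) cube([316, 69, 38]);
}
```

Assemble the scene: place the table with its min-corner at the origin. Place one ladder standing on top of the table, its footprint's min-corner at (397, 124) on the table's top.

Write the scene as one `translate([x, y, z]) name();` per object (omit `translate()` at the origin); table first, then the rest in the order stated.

table();
translate([397, 124, 764]) ladder();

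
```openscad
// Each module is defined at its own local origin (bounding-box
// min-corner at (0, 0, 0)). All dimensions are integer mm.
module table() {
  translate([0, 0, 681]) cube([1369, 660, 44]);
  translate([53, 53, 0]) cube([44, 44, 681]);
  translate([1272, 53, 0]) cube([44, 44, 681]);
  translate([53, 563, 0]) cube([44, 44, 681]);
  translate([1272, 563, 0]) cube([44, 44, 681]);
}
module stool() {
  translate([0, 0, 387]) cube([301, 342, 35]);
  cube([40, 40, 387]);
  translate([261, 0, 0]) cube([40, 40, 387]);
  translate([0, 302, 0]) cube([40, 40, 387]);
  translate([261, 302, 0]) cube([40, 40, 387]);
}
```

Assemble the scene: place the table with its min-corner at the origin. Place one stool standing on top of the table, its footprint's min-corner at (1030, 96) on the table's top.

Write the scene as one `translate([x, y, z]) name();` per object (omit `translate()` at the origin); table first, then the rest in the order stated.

table();
translate([1030, 96, 725]) stool();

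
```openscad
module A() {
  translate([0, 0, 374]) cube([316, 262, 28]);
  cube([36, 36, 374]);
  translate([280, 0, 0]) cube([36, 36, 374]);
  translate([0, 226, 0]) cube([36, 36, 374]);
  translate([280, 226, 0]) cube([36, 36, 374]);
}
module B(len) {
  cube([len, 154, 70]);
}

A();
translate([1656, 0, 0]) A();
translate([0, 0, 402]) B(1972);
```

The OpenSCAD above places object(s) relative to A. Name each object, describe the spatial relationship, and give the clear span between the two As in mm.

A is a stool. B is a beam. A beam spans the tops of two stools. The clear span between the two stools is 1340 mm.

Second stool starts at x = 1656; first ends at x = 316; clear span = 1656 − 316 = 1340 mm.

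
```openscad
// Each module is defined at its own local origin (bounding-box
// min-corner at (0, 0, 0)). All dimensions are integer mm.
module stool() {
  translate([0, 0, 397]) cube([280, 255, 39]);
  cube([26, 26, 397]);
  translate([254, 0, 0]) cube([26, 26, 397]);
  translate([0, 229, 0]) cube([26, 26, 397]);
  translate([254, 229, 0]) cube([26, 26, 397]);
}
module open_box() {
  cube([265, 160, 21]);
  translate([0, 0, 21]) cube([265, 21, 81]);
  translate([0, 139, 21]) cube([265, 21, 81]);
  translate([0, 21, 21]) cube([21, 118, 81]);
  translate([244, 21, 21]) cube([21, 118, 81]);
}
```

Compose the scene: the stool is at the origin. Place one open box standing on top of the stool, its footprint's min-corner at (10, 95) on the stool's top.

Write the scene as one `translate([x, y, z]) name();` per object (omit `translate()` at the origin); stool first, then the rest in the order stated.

stool();
translate([10, 95, 436]) open_box();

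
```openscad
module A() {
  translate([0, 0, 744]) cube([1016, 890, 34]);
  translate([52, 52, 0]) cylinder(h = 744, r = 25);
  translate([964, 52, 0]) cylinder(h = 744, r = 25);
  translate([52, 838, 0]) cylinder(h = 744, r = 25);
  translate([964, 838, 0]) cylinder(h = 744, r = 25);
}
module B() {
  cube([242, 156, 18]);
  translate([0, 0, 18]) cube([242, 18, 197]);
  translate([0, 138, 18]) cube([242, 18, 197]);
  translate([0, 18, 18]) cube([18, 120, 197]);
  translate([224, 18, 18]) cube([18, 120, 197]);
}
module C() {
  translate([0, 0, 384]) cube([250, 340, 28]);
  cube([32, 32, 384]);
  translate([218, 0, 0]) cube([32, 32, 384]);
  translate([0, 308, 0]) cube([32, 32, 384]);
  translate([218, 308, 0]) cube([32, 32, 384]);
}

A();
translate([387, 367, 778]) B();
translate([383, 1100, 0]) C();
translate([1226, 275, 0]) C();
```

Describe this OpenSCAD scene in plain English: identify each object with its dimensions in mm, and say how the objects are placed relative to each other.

A is a rectangular dining table. The top is 1016×890×34 mm with its upper surface at z = 778 mm. It stands on four round legs of 50 mm diameter, each leg's bounding box inset 27 mm from the nearest pair of top edges, running from the floor to the underside of the top.

B is an open storage box with external size 242×156×215 mm and wall thickness 18 mm (the base is also 18 mm thick). The base covers the whole footprint; the four walls stand on the base, with the y-facing walls full-width and the x-facing walls fitting between their inner faces.

C is a simple wooden stool: a rectangular seat 250 mm (x) by 340 mm (y), 28 mm thick, top face at z = 412 mm, on four square legs, each 32×32 mm in cross-section. The legs rest on z = 0, each flush with a corner of the seat.

The open box is on top of the table, centred. Two stools sit around the table at the +y, +x sides.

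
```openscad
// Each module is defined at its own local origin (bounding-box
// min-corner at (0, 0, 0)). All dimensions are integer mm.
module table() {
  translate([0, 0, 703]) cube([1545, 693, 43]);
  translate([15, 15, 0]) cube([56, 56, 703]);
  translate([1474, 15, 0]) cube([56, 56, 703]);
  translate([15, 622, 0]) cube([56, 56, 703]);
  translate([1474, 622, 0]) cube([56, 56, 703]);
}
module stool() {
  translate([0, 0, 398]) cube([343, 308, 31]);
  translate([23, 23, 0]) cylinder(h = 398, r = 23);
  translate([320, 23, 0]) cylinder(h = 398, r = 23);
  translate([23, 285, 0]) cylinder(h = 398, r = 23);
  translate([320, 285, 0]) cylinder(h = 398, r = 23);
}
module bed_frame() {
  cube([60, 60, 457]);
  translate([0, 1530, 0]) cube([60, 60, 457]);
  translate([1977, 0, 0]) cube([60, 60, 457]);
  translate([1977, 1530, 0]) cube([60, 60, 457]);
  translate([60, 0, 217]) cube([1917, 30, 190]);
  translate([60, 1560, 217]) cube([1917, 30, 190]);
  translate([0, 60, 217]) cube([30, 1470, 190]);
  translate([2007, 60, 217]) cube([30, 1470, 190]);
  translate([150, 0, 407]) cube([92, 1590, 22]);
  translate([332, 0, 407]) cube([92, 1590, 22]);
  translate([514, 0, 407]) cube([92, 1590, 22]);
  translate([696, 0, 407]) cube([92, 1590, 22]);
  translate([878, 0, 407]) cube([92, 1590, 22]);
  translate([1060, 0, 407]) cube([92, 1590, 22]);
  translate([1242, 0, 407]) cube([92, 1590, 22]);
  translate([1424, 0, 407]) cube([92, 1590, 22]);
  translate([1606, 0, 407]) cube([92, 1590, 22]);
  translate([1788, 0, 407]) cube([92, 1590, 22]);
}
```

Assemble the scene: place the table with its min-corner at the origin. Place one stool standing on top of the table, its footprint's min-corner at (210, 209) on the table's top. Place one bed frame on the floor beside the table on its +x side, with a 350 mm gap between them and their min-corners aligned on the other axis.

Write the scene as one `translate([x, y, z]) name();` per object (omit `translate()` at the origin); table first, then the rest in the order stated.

table();
translate([210, 209, 746]) stool();
translate([1895, 0, 0]) bed_frame();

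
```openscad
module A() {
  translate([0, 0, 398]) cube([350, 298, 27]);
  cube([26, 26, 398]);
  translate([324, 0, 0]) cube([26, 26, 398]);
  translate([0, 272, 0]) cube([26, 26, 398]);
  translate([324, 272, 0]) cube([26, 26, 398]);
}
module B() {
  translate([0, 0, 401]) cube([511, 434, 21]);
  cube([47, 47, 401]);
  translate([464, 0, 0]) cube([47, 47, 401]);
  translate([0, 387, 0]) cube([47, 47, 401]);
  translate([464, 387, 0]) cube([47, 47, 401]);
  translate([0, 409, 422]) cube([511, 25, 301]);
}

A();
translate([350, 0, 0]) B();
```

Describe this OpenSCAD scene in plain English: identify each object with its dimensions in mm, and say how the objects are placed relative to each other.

A is a four-legged stool. The seat is a 350×298×27 mm slab whose top surface is at z = 425 mm; four square legs, each 26×26 mm in cross-section, run from the floor (z = 0) to the underside of the seat, each flush with a corner of the seat.

B is a chair. The seat is a 511×434×21 mm slab with its top at z = 422 mm, on four 47×47 mm corner legs (flush with the seat edges, standing on z = 0). A flat backrest 25 mm thick, 301 mm tall, spans the full seat width and rises from the seat top along its +y edge, rear face flush with the rear of the seat.

The chair is against the stool's +x side, with their −y faces flush.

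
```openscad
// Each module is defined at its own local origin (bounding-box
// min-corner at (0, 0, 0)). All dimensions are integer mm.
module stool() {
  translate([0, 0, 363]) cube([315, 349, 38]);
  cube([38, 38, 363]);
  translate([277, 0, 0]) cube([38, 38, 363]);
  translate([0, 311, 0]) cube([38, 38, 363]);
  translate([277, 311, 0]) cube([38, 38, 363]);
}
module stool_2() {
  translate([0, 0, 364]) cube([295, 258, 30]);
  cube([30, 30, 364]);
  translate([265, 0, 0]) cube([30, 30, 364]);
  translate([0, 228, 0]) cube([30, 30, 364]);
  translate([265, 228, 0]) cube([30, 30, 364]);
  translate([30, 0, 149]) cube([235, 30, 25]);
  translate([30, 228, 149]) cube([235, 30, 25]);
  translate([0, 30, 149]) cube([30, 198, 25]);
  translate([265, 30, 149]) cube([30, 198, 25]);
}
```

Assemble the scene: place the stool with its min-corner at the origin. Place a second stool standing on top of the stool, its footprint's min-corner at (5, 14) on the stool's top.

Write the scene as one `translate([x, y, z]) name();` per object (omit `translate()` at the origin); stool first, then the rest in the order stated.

stool();
translate([5, 14, 401]) stool_2();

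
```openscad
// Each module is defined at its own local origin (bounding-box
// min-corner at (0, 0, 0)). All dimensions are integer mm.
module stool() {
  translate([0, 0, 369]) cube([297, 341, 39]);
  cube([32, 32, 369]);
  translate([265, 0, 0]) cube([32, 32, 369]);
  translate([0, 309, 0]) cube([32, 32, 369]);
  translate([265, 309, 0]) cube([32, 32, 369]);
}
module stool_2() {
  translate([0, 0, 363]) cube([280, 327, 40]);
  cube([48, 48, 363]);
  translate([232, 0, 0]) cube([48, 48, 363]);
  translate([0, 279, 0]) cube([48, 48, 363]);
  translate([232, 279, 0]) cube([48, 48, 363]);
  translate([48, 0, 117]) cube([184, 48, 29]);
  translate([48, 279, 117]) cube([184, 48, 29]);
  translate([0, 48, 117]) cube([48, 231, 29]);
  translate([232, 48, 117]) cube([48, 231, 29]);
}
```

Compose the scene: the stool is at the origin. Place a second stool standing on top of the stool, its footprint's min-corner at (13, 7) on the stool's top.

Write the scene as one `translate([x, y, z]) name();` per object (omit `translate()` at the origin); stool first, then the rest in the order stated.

stool();
translate([13, 7, 408]) stool_2();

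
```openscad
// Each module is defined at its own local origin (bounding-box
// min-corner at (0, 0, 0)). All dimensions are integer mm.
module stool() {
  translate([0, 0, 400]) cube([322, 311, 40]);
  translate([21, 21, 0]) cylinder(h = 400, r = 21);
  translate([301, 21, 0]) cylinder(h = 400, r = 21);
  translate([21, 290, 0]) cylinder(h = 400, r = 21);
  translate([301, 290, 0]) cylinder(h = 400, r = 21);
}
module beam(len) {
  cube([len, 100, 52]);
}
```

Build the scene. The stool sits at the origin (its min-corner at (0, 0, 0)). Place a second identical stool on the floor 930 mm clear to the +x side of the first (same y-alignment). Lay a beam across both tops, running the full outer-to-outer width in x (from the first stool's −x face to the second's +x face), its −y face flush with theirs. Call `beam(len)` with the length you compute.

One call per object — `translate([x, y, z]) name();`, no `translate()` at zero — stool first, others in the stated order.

stool();
translate([1252, 0, 0]) stool();
translate([0, 0, 440]) beam(1574);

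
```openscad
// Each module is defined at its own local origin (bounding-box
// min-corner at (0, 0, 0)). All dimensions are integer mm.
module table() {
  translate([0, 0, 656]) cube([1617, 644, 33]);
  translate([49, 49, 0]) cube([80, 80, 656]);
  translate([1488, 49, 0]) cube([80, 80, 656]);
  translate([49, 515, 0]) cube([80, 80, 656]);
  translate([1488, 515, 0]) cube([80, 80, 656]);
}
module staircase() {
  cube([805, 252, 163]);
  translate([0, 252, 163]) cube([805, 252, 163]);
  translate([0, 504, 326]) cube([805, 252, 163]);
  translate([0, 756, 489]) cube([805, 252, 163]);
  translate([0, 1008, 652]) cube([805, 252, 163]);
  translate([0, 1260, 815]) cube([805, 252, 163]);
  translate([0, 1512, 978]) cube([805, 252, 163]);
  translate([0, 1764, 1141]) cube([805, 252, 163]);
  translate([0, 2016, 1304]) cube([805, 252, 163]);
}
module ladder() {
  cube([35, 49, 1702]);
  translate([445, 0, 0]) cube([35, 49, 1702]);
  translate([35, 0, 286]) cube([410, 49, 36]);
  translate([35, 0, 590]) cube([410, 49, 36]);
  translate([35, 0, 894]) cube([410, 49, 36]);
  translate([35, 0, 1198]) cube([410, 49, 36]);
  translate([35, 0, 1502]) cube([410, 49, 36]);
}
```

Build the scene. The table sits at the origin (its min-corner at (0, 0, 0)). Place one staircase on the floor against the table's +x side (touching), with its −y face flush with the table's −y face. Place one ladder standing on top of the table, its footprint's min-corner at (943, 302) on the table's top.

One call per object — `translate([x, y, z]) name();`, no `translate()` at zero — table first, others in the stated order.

table();
translate([1617, 0, 0]) staircase();
translate([943, 302, 689]) ladder();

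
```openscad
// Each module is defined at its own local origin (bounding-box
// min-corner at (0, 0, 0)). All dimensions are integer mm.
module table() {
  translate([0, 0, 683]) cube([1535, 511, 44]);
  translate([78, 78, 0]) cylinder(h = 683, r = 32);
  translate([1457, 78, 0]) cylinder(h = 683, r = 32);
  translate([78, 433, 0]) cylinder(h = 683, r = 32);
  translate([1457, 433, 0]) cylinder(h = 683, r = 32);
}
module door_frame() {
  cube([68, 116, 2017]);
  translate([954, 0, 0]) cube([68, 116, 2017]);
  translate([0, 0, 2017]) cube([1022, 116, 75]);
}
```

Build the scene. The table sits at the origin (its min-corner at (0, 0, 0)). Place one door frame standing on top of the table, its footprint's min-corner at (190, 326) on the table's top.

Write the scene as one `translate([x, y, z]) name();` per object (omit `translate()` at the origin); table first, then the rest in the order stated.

table();
translate([190, 326, 727]) door_frame();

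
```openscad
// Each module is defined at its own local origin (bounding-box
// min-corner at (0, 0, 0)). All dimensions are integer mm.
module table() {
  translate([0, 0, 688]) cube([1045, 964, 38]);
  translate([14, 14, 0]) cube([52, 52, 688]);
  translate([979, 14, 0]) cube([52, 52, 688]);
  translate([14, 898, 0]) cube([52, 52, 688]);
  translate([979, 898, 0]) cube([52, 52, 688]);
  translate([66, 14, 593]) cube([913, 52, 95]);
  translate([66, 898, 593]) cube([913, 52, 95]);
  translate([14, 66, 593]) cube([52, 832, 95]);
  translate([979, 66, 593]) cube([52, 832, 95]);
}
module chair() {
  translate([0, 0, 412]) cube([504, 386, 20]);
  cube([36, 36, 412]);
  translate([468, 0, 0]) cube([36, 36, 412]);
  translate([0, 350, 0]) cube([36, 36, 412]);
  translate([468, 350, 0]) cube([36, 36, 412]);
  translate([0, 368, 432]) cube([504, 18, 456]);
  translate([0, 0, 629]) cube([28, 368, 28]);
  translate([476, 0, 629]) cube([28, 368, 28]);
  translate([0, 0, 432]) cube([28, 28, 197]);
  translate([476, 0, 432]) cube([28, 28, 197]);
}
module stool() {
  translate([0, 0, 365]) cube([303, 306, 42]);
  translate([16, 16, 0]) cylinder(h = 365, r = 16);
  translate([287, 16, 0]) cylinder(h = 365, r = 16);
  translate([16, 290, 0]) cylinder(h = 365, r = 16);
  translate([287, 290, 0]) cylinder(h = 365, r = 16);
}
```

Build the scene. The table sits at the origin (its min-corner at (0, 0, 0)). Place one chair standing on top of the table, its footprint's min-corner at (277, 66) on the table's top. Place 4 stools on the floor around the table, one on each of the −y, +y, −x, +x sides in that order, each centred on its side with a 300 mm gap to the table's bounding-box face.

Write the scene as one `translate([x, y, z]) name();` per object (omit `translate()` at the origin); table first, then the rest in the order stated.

table();
translate([277, 66, 726]) chair();
translate([371, -606, 0]) stool();
translate([371, 1264, 0]) stool();
translate([-603, 329, 0]) stool();
translate([1345, 329, 0]) stool();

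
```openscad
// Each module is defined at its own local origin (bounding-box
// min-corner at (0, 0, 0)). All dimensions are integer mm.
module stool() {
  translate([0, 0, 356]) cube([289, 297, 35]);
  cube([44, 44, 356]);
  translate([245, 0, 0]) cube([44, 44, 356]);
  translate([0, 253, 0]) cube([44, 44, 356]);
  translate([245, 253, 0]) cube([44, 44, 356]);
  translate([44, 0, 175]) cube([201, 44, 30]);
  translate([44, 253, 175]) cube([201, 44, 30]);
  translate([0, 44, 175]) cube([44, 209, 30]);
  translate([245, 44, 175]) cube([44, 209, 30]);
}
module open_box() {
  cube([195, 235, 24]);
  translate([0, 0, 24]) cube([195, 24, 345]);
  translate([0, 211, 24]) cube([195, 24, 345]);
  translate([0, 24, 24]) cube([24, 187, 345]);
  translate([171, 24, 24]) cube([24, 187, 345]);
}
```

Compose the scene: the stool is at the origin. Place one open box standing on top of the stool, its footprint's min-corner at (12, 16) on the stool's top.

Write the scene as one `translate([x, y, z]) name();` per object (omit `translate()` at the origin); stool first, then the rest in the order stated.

stool();
translate([12, 16, 391]) open_box();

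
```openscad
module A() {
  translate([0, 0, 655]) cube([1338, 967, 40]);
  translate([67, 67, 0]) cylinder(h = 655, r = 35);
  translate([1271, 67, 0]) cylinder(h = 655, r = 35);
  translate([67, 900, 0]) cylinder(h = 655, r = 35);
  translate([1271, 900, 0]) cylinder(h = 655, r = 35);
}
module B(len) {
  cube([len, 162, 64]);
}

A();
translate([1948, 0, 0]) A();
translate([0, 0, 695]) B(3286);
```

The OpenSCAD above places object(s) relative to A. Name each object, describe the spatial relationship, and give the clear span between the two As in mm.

A is a table. B is a beam. A beam spans the tops of two tables. The clear span between the two tables is 610 mm.

Second table starts at x = 1948; first ends at x = 1338; clear span = 1948 − 1338 = 610 mm.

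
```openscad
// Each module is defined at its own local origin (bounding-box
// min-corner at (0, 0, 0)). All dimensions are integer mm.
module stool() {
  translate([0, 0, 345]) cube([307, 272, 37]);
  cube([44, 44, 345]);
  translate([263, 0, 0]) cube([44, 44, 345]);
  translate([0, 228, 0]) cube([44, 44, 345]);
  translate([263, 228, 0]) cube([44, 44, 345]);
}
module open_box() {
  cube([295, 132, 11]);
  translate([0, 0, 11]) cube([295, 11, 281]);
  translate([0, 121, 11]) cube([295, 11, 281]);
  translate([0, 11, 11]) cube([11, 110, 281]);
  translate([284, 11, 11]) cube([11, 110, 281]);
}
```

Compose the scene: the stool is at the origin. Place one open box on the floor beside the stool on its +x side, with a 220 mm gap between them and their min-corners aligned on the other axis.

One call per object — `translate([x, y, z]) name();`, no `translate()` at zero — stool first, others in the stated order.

stool();
translate([527, 0, 0]) open_box();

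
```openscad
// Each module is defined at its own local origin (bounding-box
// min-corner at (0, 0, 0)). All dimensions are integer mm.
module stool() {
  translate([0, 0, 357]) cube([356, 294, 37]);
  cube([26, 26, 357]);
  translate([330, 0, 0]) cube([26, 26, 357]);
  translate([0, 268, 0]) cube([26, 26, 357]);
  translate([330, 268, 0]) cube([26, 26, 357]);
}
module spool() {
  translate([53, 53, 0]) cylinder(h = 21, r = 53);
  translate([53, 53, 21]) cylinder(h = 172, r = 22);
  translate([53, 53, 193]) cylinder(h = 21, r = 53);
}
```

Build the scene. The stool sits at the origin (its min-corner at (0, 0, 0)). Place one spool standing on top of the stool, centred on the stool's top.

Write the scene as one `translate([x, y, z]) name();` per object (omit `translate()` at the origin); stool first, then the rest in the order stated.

stool();
translate([125, 94, 394]) spool();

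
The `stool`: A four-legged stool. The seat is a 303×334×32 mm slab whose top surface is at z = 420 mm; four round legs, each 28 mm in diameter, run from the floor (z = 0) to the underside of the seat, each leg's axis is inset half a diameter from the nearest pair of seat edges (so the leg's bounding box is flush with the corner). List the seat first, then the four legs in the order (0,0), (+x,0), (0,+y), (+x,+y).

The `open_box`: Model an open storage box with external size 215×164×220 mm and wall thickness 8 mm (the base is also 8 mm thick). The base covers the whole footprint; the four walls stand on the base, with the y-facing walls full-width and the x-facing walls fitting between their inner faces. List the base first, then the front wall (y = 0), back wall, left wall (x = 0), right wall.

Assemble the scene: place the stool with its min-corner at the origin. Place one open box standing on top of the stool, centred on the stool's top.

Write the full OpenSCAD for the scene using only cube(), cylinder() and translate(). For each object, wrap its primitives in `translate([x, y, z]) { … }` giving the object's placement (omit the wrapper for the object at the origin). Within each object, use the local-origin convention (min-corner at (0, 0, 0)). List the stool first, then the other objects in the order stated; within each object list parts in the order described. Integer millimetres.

translate([0, 0, 388]) cube([303, 334, 32]);
translate([14, 14, 0]) cylinder(h = 388, r = 14);
translate([289, 14, 0]) cylinder(h = 388, r = 14);
translate([14, 320, 0]) cylinder(h = 388, r = 14);
translate([289, 320, 0]) cylinder(h = 388, r = 14);
translate([44, 85, 420]) {
  cube([215, 164, 8]);
  translate([0, 0, 8]) cube([215, 8, 212]);
  translate([0, 156, 8]) cube([215, 8, 212]);
  translate([0, 8, 8]) cube([8, 148, 212]);
  translate([207, 8, 8]) cube([8, 148, 212]);
}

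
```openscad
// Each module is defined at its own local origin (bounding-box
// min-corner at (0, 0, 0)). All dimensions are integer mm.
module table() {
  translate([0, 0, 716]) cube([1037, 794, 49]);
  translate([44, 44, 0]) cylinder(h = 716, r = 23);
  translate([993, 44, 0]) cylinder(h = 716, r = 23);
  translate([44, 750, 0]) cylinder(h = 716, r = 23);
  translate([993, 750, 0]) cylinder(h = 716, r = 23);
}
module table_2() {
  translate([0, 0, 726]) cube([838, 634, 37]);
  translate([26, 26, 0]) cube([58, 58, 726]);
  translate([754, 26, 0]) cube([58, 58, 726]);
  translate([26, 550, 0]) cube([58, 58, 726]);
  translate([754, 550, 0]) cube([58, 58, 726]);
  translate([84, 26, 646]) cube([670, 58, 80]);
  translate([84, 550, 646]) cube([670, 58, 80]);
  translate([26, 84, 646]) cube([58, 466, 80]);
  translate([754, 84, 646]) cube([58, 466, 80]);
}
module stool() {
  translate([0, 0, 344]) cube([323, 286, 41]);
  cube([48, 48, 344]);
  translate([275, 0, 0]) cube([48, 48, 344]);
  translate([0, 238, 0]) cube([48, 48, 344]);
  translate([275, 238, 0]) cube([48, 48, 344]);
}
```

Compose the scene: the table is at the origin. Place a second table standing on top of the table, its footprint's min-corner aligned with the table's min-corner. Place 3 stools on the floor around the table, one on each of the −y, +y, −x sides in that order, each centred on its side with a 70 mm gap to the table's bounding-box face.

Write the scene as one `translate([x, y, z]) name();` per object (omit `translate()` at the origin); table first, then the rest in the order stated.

table();
translate([0, 0, 765]) table_2();
translate([357, -356, 0]) stool();
translate([357, 864, 0]) stool();
translate([-393, 254, 0]) stool();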